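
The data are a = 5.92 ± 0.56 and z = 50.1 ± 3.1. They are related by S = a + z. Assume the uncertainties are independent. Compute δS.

Each term contributes (cᵢ δxᵢ)² to (δS)²:
  (δa)² = 0.314;  (δz)² = 9.61
δS = √(9.92) = 3.15

3.15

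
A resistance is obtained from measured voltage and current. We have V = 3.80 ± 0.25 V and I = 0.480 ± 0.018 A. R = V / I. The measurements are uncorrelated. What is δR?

Each factor contributes (exponent × relative error)² to (δR/R)²:
  (1·δV/V)² = (1×0.0658)² = 0.00433;  (-1·δI/I)² = (-1×0.0375)² = 0.00141
δR/R = √(0.00573) = 0.0757
R = 7.92 Ω, so δR = 0.0757 × 7.92 = 0.600 Ω.

0.600 Ω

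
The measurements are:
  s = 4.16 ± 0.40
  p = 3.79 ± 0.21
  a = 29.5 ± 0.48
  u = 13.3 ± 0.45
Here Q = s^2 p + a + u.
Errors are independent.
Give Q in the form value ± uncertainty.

108 ± 13.1

Let w = s^2·p = 65.6. δw/w = √((2·δs/s)² + (1·δp/p)²) = √(0.0370 + 0.00307) = 0.200, so δw = 13.1.
Q = w + a + u: δQ = √(δw² + δa² + δu²) = √(172 + 0.230 + 0.203) = 13.1
Q = 108.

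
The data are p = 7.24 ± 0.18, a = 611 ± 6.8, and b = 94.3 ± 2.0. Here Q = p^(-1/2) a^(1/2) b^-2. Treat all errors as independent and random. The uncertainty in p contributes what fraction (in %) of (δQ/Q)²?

(δQ/Q)² = (−½·δp/p)² + (½·δa/a)² + (-2·δb/b)²
  p term: (-0.5×0.0249)² = 0.000155
  a term: (0.5×0.0111)² = 3.1e-05
  b term: (-2×0.0212)² = 0.00180
Total = 0.00198. Share from p = 0.000155/0.00198 = 0.0779.

7.79%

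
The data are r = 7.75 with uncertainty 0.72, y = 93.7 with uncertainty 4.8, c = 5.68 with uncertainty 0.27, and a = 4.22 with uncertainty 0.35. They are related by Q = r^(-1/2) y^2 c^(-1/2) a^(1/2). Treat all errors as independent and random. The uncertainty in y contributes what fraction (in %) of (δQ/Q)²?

70.3%

(δQ/Q)² = (−½·δr/r)² + (2·δy/y)² + (−½·δc/c)² + (½·δa/a)²
  r term: (-0.5×0.0929)² = 0.00216
  y term: (2×0.0512)² = 0.0105
  c term: (-0.5×0.0475)² = 0.000565
  a term: (0.5×0.0829)² = 0.00172
Total = 0.0149. Share from y = 0.0105/0.0149 = 0.703.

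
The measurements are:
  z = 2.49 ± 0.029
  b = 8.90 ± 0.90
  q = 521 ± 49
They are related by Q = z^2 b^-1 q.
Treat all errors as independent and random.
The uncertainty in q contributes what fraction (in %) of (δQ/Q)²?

45.1%

(δQ/Q)² = (2·δz/z)² + (-1·δb/b)² + (1·δq/q)²
  z term: (2×0.0116)² = 0.000543
  b term: (-1×0.101)² = 0.0102
  q term: (1×0.0940)² = 0.00885
Total = 0.0196. Share from q = 0.00885/0.0196 = 0.451.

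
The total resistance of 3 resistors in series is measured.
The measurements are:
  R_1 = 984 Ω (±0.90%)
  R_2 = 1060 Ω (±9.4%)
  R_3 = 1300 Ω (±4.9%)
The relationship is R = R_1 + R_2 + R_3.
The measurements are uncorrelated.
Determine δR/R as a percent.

Each term contributes (cᵢ δxᵢ)² to (δR)²:
  (δR_1)² = 78.4;  (δR_2)² = 9930;  (δR_3)² = 4060
δR = √(14100) = 119 Ω
R = 3340 Ω, so δR/R = 119/3340 = 0.0355.

3.55%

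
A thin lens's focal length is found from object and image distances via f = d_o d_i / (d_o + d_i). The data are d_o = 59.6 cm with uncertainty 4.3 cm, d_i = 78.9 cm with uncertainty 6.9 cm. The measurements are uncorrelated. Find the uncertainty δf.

1.89 cm

∂f/∂d_o = (d_i/(d_o+d_i))² = 0.325;  ∂f/∂d_i = (d_o/(d_o+d_i))² = 0.185
δf = √((∂f/∂d_o · δd_o)² + (∂f/∂d_i · δd_i)²) = √(1.95 + 1.63) = 1.89 cm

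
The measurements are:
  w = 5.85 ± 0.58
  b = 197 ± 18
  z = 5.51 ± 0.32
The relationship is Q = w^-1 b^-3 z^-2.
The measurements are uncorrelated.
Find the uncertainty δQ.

2.31e-10

Products/powers → add relative errors in quadrature, weighted by exponent:
  (-1·δw/w)² = (-1×0.0991)² = 0.00983;  (-3·δb/b)² = (-3×0.0914)² = 0.0751;  (-2·δz/z)² = (-2×0.0581)² = 0.0135
δQ/Q = √(0.0985) = 0.314
Q = 7.36e-10, so δQ = 0.314 × 7.36e-10 = 2.31e-10.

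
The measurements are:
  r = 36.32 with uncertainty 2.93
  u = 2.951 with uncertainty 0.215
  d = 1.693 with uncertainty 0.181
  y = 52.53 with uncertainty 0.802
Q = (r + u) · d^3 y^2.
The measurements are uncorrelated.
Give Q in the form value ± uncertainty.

(5.258 ± 1.74) × 10^5

Let w = r + u = 39.27. δw = √(δr² + δu²) = √(8.58 + 0.0462) = 2.94, so δw/w = 0.0748.
Q is then a monomial in w, d, y:
δQ/Q = √((δw/w)² + (3·δd/d)² + (2·δy/y)²) = √(0.00560 + 0.103 + 0.000932) = 0.331
Q = 525800, so δQ = 0.331 × 525800 = 1.74e+05.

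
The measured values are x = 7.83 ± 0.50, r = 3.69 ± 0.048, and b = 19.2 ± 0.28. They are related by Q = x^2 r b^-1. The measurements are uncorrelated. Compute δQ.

Since Q is a product/quotient, work with relative uncertainties:
  (2·δx/x)² = (2×0.0639)² = 0.0163;  (1·δr/r)² = (1×0.0130)² = 0.000169;  (-1·δb/b)² = (-1×0.0146)² = 0.000213
δQ/Q = √(0.0167) = 0.129
Q = 11.8, so δQ = 0.129 × 11.8 = 1.52.

1.52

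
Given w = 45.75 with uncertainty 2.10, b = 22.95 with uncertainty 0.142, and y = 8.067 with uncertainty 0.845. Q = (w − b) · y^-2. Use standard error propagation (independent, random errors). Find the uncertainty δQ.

Let u = w − b = 22.80. δu = √(δw² + δb²) = √(4.41 + 0.0202) = 2.10, so δu/u = 0.0923.
Q is then a monomial in u, y:
δQ/Q = √((δu/u)² + (-2·δy/y)²) = √(0.00852 + 0.0439) = 0.229
Q = 0.3504, so δQ = 0.229 × 0.3504 = 0.0802.

0.0802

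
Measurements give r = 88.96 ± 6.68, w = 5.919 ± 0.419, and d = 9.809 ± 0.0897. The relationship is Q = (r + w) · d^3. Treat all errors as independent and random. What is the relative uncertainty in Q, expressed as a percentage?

7.57%

Let u = r + w = 94.88. δu = √(δr² + δw²) = √(44.6 + 0.176) = 6.69, so δu/u = 0.0705.
Q is then a monomial in u, d:
δQ/Q = √((δu/u)² + (3·δd/d)²) = √(0.00498 + 0.000753) = 0.0757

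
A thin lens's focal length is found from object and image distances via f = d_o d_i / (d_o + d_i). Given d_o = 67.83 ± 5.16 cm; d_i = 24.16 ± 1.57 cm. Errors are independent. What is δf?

0.925 cm

∂f/∂d_o = (d_i/(d_o+d_i))² = 0.0690;  ∂f/∂d_i = (d_o/(d_o+d_i))² = 0.544
δf = √((∂f/∂d_o · δd_o)² + (∂f/∂d_i · δd_i)²) = √(0.127 + 0.729) = 0.925 cm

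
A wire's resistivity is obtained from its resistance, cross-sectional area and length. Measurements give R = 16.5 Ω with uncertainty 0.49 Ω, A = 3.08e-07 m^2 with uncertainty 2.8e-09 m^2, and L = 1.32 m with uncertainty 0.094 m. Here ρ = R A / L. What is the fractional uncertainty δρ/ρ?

0.0777

Since ρ is a product/quotient, work with relative uncertainties:
  (1·δR/R)² = (1×0.0297)² = 0.000882;  (1·δA/A)² = (1×0.00909)² = 8.26e-05;  (-1·δL/L)² = (-1×0.0712)² = 0.00507
δρ/ρ = √(0.00604) = 0.0777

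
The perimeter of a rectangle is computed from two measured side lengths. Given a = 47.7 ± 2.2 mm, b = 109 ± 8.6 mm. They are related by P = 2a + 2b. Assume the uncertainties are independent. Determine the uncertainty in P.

For a sum/difference, combine absolute errors in quadrature:
  (2·δa)² = 19.4;  (2·δb)² = 296
δP = √(315) = 17.8 mm

17.8 mm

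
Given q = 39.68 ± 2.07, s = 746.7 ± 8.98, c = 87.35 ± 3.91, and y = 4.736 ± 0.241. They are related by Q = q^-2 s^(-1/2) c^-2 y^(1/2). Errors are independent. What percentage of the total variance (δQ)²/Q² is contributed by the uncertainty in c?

40.9%

(δQ/Q)² = (-2·δq/q)² + (−½·δs/s)² + (-2·δc/c)² + (½·δy/y)²
  q term: (-2×0.0522)² = 0.0109
  s term: (-0.5×0.0120)² = 3.62e-05
  c term: (-2×0.0448)² = 0.00801
  y term: (0.5×0.0509)² = 0.000647
Total = 0.0196. Share from c = 0.00801/0.0196 = 0.409.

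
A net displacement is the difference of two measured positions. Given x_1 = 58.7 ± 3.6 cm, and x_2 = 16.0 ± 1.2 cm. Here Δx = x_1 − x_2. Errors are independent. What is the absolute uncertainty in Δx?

Each term contributes (cᵢ δxᵢ)² to (δΔx)²:
  (δx_1)² = 13.0;  (δx_2)² = 1.44
δΔx = √(14.4) = 3.79 cm

3.79 cm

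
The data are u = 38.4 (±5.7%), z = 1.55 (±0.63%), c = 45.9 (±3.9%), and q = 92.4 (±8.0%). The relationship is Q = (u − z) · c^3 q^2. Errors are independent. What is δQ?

6.3e+09

Let w = u − z = 36.9. δw = √(δu² + δz²) = √(4.79 + 9.54e-05) = 2.19, so δw/w = 0.0594.
Q is then a monomial in w, c, q:
δQ/Q = √((δw/w)² + (3·δc/c)² + (2·δq/q)²) = √(0.00353 + 0.0137 + 0.0256) = 0.207
Q = 3.04e+10, so δQ = 0.207 × 3.04e+10 = 6.3e+09.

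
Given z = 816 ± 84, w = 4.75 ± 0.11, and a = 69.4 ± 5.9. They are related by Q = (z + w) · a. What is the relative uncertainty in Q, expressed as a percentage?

Let u = z + w = 821. δu = √(δz² + δw²) = √(7060 + 0.0121) = 84.0, so δu/u = 0.102.
Q is then a monomial in u, a:
δQ/Q = √((δu/u)² + (1·δa/a)²) = √(0.0105 + 0.00723) = 0.133

13.3%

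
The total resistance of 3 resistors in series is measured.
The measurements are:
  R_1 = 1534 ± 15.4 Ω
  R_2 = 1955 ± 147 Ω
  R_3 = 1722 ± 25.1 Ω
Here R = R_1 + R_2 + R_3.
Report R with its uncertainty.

5211 ± 150 Ω

For a sum/difference, combine absolute errors in quadrature:
  (δR_1)² = 237;  (δR_2)² = 21600;  (δR_3)² = 630
δR = √(22500) = 150 Ω
R = 5211 Ω.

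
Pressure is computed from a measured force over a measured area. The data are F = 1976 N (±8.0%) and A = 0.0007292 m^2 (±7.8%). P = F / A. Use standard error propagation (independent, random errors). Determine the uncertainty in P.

3.03e+05 Pa

P is a product of powers, so relative uncertainties combine in quadrature:
  (1·δF/F)² = (1×0.0800)² = 0.00640;  (-1·δA/A)² = (-1×0.0780)² = 0.00608
δP/P = √(0.0125) = 0.112
P = 2.71e+06 Pa, so δP = 0.112 × 2.71e+06 = 3.03e+05 Pa.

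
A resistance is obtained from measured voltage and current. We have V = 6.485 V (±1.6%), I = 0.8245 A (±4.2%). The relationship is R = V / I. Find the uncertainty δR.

Each factor contributes (exponent × relative error)² to (δR/R)²:
  (1·δV/V)² = (1×0.0160)² = 0.000256;  (-1·δI/I)² = (-1×0.0420)² = 0.00176
δR/R = √(0.00202) = 0.0449
R = 7.865 Ω, so δR = 0.0449 × 7.865 = 0.354 Ω.

0.354 Ω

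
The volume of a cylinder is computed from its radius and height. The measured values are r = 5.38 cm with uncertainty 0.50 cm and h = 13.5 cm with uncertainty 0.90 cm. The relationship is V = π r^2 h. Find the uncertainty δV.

Each factor contributes (exponent × relative error)² to (δV/V)²:
  (2·δr/r)² = (2×0.0929)² = 0.0345;  (1·δh/h)² = (1×0.0667)² = 0.00444
δV/V = √(0.0390) = 0.197
V = 1230 cm^3, so δV = 0.197 × 1230 = 242 cm^3.

242 cm^3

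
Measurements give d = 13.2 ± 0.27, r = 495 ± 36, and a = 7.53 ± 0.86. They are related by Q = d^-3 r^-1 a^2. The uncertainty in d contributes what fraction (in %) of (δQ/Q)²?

(δQ/Q)² = (-3·δd/d)² + (-1·δr/r)² + (2·δa/a)²
  d term: (-3×0.0205)² = 0.00377
  r term: (-1×0.0727)² = 0.00529
  a term: (2×0.114)² = 0.0522
Total = 0.0612. Share from d = 0.00377/0.0612 = 0.0615.

6.15%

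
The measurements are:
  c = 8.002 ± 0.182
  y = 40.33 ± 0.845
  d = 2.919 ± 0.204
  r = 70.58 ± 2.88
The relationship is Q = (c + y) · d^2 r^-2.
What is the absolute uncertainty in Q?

Let u = c + y = 48.33. δu = √(δc² + δy²) = √(0.0331 + 0.714) = 0.864, so δu/u = 0.0179.
Q is then a monomial in u, d, r:
δQ/Q = √((δu/u)² + (2·δd/d)² + (-2·δr/r)²) = √(0.000320 + 0.0195 + 0.00666) = 0.163
Q = 0.08267, so δQ = 0.163 × 0.08267 = 0.0135.

0.0135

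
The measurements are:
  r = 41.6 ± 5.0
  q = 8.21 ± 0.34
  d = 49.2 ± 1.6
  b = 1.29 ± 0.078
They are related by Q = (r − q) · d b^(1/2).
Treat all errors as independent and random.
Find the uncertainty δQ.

Let u = r − q = 33.4. δu = √(δr² + δq²) = √(25.0 + 0.116) = 5.01, so δu/u = 0.150.
Q is then a monomial in u, d, b:
δQ/Q = √((δu/u)² + (1·δd/d)² + (½·δb/b)²) = √(0.0225 + 0.00106 + 0.000914) = 0.157
Q = 1870, so δQ = 0.157 × 1870 = 292.

292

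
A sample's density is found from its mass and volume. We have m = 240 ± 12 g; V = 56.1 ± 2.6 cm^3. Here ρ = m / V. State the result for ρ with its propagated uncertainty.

Each factor contributes (exponent × relative error)² to (δρ/ρ)²:
  (1·δm/m)² = (1×0.0500)² = 0.00250;  (-1·δV/V)² = (-1×0.0463)² = 0.00215
δρ/ρ = √(0.00465) = 0.0682
ρ = 4.28 g/cm^3, so δρ = 0.0682 × 4.28 = 0.292 g/cm^3.

4.28 ± 0.292 g/cm^3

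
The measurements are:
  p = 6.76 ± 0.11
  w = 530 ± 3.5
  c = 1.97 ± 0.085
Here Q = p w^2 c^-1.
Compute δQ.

Q is a product of powers, so relative uncertainties combine in quadrature:
  (1·δp/p)² = (1×0.0163)² = 0.000265;  (2·δw/w)² = (2×0.00660)² = 0.000174;  (-1·δc/c)² = (-1×0.0431)² = 0.00186
δQ/Q = √(0.00230) = 0.0480
Q = 9.64e+05, so δQ = 0.0480 × 9.64e+05 = 46200.

46200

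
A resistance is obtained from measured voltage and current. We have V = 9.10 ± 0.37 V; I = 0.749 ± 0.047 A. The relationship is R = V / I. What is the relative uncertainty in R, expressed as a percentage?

7.48%

R is a product of powers, so relative uncertainties combine in quadrature:
  (1·δV/V)² = (1×0.0407)² = 0.00165;  (-1·δI/I)² = (-1×0.0628)² = 0.00394
δR/R = √(0.00559) = 0.0748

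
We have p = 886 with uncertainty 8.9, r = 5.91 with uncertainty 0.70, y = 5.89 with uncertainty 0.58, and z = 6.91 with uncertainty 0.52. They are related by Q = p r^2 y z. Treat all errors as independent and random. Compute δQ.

3.37e+05

For a monomial Q ∝ p, r^2, y, z, fractional errors add in quadrature:
  (1·δp/p)² = (1×0.0100)² = 0.000101;  (2·δr/r)² = (2×0.118)² = 0.0561;  (1·δy/y)² = (1×0.0985)² = 0.00970;  (1·δz/z)² = (1×0.0753)² = 0.00566
δQ/Q = √(0.0716) = 0.268
Q = 1.26e+06, so δQ = 0.268 × 1.26e+06 = 3.37e+05.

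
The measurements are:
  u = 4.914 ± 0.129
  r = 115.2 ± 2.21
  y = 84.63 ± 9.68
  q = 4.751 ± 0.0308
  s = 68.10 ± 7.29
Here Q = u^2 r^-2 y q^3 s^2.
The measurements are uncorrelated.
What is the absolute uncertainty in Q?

Each factor contributes (exponent × relative error)² to (δQ/Q)²:
  (2·δu/u)² = (2×0.0263)² = 0.00276;  (-2·δr/r)² = (-2×0.0192)² = 0.00147;  (1·δy/y)² = (1×0.114)² = 0.0131;  (3·δq/q)² = (3×0.00648)² = 0.000378;  (2·δs/s)² = (2×0.107)² = 0.0458
δQ/Q = √(0.0635) = 0.252
Q = 76580, so δQ = 0.252 × 76580 = 19300.

19300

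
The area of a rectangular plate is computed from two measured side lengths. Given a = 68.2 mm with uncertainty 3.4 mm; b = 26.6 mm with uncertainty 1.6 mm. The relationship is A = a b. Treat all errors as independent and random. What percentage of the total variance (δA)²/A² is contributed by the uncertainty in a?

40.7%

(δA/A)² = (1·δa/a)² + (1·δb/b)²
  a term: (1×0.0499)² = 0.00249
  b term: (1×0.0602)² = 0.00362
Total = 0.00610. Share from a = 0.00249/0.00610 = 0.407.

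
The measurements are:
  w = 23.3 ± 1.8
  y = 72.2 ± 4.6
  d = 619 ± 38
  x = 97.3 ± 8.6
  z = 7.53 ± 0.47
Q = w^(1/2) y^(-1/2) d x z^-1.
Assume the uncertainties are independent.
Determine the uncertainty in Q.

609

Q is a product of powers, so relative uncertainties combine in quadrature:
  (½·δw/w)² = (0.5×0.0773)² = 0.00149;  (−½·δy/y)² = (-0.5×0.0637)² = 0.00101;  (1·δd/d)² = (1×0.0614)² = 0.00377;  (1·δx/x)² = (1×0.0884)² = 0.00781;  (-1·δz/z)² = (-1×0.0624)² = 0.00390
δQ/Q = √(0.0180) = 0.134
Q = 4540, so δQ = 0.134 × 4540 = 609.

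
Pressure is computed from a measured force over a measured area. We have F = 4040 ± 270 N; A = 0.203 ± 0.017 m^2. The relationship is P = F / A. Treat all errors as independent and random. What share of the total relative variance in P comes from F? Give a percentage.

38.9%

(δP/P)² = (1·δF/F)² + (-1·δA/A)²
  F term: (1×0.0668)² = 0.00447
  A term: (-1×0.0837)² = 0.00701
Total = 0.0115. Share from F = 0.00447/0.0115 = 0.389.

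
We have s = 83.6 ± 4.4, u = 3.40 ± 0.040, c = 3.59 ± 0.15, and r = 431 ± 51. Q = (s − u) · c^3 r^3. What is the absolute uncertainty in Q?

1.13e+11

Let w = s − u = 80.2. δw = √(δs² + δu²) = √(19.4 + 0.00160) = 4.40, so δw/w = 0.0549.
Q is then a monomial in w, c, r:
δQ/Q = √((δw/w)² + (3·δc/c)² + (3·δr/r)²) = √(0.00301 + 0.0157 + 0.126) = 0.380
Q = 2.97e+11, so δQ = 0.380 × 2.97e+11 = 1.13e+11.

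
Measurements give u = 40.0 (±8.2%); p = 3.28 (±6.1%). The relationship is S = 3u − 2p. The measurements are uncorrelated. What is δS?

Absolute uncertainties add in quadrature for a linear combination:
  (3·δu)² = 96.8;  (2·δp)² = 0.160
δS = √(97.0) = 9.85

9.85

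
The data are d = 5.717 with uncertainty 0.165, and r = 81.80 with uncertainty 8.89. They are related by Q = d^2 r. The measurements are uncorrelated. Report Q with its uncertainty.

Since Q is a product/quotient, work with relative uncertainties:
  (2·δd/d)² = (2×0.0289)² = 0.00333;  (1·δr/r)² = (1×0.109)² = 0.0118
δQ/Q = √(0.0151) = 0.123
Q = 2674, so δQ = 0.123 × 2674 = 329.

2674 ± 329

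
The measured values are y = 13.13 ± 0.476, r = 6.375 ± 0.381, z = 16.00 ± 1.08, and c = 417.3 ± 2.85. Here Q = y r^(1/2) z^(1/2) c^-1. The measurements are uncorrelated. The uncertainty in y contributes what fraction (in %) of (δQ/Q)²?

(δQ/Q)² = (1·δy/y)² + (½·δr/r)² + (½·δz/z)² + (-1·δc/c)²
  y term: (1×0.0363)² = 0.00131
  r term: (0.5×0.0598)² = 0.000893
  z term: (0.5×0.0675)² = 0.00114
  c term: (-1×0.00683)² = 4.66e-05
Total = 0.00339. Share from y = 0.00131/0.00339 = 0.387.

38.7%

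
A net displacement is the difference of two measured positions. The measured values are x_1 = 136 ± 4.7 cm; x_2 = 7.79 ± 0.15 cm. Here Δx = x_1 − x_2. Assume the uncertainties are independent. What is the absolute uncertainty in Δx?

Sums and differences: (δΔx)² = Σ (cᵢ δxᵢ)².
  (δx_1)² = 22.1;  (δx_2)² = 0.0225
δΔx = √(22.1) = 4.70 cm

4.70 cm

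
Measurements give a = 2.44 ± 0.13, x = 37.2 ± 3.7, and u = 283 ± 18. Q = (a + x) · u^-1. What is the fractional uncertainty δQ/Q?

0.113

Let w = a + x = 39.6. δw = √(δa² + δx²) = √(0.0169 + 13.7) = 3.70, so δw/w = 0.0934.
Q is then a monomial in w, u:
δQ/Q = √((δw/w)² + (-1·δu/u)²) = √(0.00872 + 0.00405) = 0.113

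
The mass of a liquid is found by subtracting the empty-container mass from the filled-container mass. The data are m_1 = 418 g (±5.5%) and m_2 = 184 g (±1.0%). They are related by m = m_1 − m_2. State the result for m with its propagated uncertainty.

234 ± 23.1 g

For a sum/difference, combine absolute errors in quadrature:
  (δm_1)² = 529;  (δm_2)² = 3.39
δm = √(532) = 23.1 g
m = 234 g.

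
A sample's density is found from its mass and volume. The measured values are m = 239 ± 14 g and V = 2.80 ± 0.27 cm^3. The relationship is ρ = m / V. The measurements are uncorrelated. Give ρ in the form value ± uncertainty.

ρ is a product of powers, so relative uncertainties combine in quadrature:
  (1·δm/m)² = (1×0.0586)² = 0.00343;  (-1·δV/V)² = (-1×0.0964)² = 0.00930
δρ/ρ = √(0.0127) = 0.113
ρ = 85.4 g/cm^3, so δρ = 0.113 × 85.4 = 9.63 g/cm^3.

85.4 ± 9.63 g/cm^3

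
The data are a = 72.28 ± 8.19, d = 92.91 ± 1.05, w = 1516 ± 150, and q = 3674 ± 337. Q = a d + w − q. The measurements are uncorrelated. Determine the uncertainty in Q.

849

Let p = a·d = 6716. δp/p = √((1·δa/a)² + (1·δd/d)²) = √(0.0128 + 0.000128) = 0.114, so δp = 765.
Q = p + w − q: δQ = √(δp² + δw² + δq²) = √(5.85e+05 + 22500 + 1.14e+05) = 849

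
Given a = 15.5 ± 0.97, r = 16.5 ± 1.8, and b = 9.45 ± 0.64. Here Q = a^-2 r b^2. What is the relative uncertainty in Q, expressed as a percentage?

Q is a product of powers, so relative uncertainties combine in quadrature:
  (-2·δa/a)² = (-2×0.0626)² = 0.0157;  (1·δr/r)² = (1×0.109)² = 0.0119;  (2·δb/b)² = (2×0.0677)² = 0.0183
δQ/Q = √(0.0459) = 0.214

21.4%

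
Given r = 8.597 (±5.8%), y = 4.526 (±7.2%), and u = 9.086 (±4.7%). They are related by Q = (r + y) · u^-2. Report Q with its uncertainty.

0.1590 ± 0.0166

Let w = r + y = 13.12. δw = √(δr² + δy²) = √(0.249 + 0.106) = 0.596, so δw/w = 0.0454.
Q is then a monomial in w, u:
δQ/Q = √((δw/w)² + (-2·δu/u)²) = √(0.00206 + 0.00884) = 0.104
Q = 0.1590, so δQ = 0.104 × 0.1590 = 0.0166.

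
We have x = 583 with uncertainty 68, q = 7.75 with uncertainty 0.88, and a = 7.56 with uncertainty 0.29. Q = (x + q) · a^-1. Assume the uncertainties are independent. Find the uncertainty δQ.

Let u = x + q = 591. δu = √(δx² + δq²) = √(4620 + 0.774) = 68.0, so δu/u = 0.115.
Q is then a monomial in u, a:
δQ/Q = √((δu/u)² + (-1·δa/a)²) = √(0.0133 + 0.00147) = 0.121
Q = 78.1, so δQ = 0.121 × 78.1 = 9.48.

9.48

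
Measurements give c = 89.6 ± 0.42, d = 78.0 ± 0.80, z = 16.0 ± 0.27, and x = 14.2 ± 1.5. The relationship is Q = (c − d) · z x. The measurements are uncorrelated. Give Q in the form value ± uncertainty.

Let u = c − d = 11.6. δu = √(δc² + δd²) = √(0.176 + 0.640) = 0.904, so δu/u = 0.0779.
Q is then a monomial in u, z, x:
δQ/Q = √((δu/u)² + (1·δz/z)² + (1·δx/x)²) = √(0.00607 + 0.000285 + 0.0112) = 0.132
Q = 2640, so δQ = 0.132 × 2640 = 349.

2640 ± 349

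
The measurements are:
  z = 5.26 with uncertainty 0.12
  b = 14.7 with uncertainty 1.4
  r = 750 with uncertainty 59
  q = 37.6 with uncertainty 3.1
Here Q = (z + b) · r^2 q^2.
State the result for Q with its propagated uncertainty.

(1.59 ± 0.379) × 10^10

Let u = z + b = 20.0. δu = √(δz² + δb²) = √(0.0144 + 1.96) = 1.41, so δu/u = 0.0704.
Q is then a monomial in u, r, q:
δQ/Q = √((δu/u)² + (2·δr/r)² + (2·δq/q)²) = √(0.00496 + 0.0248 + 0.0272) = 0.239
Q = 1.59e+10, so δQ = 0.239 × 1.59e+10 = 3.79e+09.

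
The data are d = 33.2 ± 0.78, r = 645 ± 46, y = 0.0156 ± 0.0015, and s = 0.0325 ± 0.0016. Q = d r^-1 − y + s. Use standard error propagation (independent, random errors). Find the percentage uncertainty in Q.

Let p = d·r^-1 = 0.0515. δp/p = √((1·δd/d)² + (-1·δr/r)²) = √(0.000552 + 0.00509) = 0.0751, so δp = 0.00386.
Q = p − y + s: δQ = √(δp² + δy² + δs²) = √(1.49e-05 + 2.25e-06 + 2.56e-06) = 0.00444
Q = 0.0684, so δQ/Q = 0.00444/0.0684 = 0.0650.

6.50%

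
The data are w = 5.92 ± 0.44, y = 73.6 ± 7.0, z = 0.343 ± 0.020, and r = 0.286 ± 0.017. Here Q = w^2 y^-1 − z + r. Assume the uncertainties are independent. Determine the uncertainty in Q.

Let p = w^2·y^-1 = 0.476. δp/p = √((2·δw/w)² + (-1·δy/y)²) = √(0.0221 + 0.00905) = 0.176, so δp = 0.0840.
Q = p − z + r: δQ = √(δp² + δz² + δr²) = √(0.00706 + 0.000400 + 0.000289) = 0.0880

0.0880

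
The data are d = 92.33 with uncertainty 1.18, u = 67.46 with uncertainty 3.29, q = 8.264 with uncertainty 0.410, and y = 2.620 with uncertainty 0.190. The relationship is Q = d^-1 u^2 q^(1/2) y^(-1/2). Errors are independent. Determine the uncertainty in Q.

9.43

Relative error in a monomial: (δQ/Q)² = Σ (nᵢ · δxᵢ/xᵢ)².
  (-1·δd/d)² = (-1×0.0128)² = 0.000163;  (2·δu/u)² = (2×0.0488)² = 0.00951;  (½·δq/q)² = (0.5×0.0496)² = 0.000615;  (−½·δy/y)² = (-0.5×0.0725)² = 0.00131
δQ/Q = √(0.0116) = 0.108
Q = 87.54, so δQ = 0.108 × 87.54 = 9.43.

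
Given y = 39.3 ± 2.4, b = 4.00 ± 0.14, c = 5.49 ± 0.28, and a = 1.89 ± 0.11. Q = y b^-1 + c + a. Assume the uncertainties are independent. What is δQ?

Let p = y·b^-1 = 9.82. δp/p = √((1·δy/y)² + (-1·δb/b)²) = √(0.00373 + 0.00123) = 0.0704, so δp = 0.692.
Q = p + c + a: δQ = √(δp² + δc² + δa²) = √(0.478 + 0.0784 + 0.0121) = 0.754

0.754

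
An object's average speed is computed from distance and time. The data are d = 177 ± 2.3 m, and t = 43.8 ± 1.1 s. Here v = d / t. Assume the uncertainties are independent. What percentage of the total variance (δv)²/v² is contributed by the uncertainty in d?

(δv/v)² = (1·δd/d)² + (-1·δt/t)²
  d term: (1×0.0130)² = 0.000169
  t term: (-1×0.0251)² = 0.000631
Total = 0.000800. Share from d = 0.000169/0.000800 = 0.211.

21.1%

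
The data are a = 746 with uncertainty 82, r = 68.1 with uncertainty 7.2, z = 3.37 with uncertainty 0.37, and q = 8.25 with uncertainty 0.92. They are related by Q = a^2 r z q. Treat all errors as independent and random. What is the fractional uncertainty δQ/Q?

0.290

Products/powers → add relative errors in quadrature, weighted by exponent:
  (2·δa/a)² = (2×0.110)² = 0.0483;  (1·δr/r)² = (1×0.106)² = 0.0112;  (1·δz/z)² = (1×0.110)² = 0.0121;  (1·δq/q)² = (1×0.112)² = 0.0124
δQ/Q = √(0.0840) = 0.290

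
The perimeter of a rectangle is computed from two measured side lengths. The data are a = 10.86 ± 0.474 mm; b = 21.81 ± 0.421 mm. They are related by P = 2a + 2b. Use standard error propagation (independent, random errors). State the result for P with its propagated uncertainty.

65.34 ± 1.27 mm

Absolute uncertainties add in quadrature for a linear combination:
  (2·δa)² = 0.899;  (2·δb)² = 0.709
δP = √(1.61) = 1.27 mm
P = 65.34 mm.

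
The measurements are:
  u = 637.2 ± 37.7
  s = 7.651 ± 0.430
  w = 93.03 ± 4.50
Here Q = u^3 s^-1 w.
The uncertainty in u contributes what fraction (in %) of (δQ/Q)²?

(δQ/Q)² = (3·δu/u)² + (-1·δs/s)² + (1·δw/w)²
  u term: (3×0.0592)² = 0.0315
  s term: (-1×0.0562)² = 0.00316
  w term: (1×0.0484)² = 0.00234
Total = 0.0370. Share from u = 0.0315/0.0370 = 0.851.

85.1%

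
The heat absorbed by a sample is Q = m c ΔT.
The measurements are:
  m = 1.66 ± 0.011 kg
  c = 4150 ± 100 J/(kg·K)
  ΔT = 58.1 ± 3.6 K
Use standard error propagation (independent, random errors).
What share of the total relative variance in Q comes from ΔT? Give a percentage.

(δQ/Q)² = (1·δm/m)² + (1·δc/c)² + (1·δΔT/ΔT)²
  m term: (1×0.00663)² = 4.39e-05
  c term: (1×0.0241)² = 0.000581
  ΔT term: (1×0.0620)² = 0.00384
Total = 0.00446. Share from ΔT = 0.00384/0.00446 = 0.860.

86.0%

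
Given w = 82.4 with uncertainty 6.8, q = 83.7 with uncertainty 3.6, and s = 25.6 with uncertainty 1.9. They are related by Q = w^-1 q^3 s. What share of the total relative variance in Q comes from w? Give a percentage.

23.5%

(δQ/Q)² = (-1·δw/w)² + (3·δq/q)² + (1·δs/s)²
  w term: (-1×0.0825)² = 0.00681
  q term: (3×0.0430)² = 0.0166
  s term: (1×0.0742)² = 0.00551
Total = 0.0290. Share from w = 0.00681/0.0290 = 0.235.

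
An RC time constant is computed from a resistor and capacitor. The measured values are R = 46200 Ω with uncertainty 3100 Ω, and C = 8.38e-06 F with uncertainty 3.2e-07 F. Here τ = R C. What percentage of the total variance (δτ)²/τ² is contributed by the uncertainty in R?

75.5%

(δτ/τ)² = (1·δR/R)² + (1·δC/C)²
  R term: (1×0.0671)² = 0.00450
  C term: (1×0.0382)² = 0.00146
Total = 0.00596. Share from R = 0.00450/0.00596 = 0.755.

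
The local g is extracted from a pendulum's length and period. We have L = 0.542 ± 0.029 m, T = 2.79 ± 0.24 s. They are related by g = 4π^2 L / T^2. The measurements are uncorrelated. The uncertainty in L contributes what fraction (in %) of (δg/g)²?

(δg/g)² = (1·δL/L)² + (-2·δT/T)²
  L term: (1×0.0535)² = 0.00286
  T term: (-2×0.0860)² = 0.0296
Total = 0.0325. Share from L = 0.00286/0.0325 = 0.0882.

8.82%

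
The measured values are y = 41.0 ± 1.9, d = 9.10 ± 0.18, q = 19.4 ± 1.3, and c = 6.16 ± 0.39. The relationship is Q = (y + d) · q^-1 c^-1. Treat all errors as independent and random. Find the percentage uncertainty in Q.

Let u = y + d = 50.1. δu = √(δy² + δd²) = √(3.61 + 0.0324) = 1.91, so δu/u = 0.0381.
Q is then a monomial in u, q, c:
δQ/Q = √((δu/u)² + (-1·δq/q)² + (-1·δc/c)²) = √(0.00145 + 0.00449 + 0.00401) = 0.0997

9.97%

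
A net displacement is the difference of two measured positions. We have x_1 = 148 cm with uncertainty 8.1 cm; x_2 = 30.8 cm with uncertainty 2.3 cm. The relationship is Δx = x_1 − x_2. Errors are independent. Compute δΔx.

Absolute uncertainties add in quadrature for a linear combination:
  (δx_1)² = 65.6;  (δx_2)² = 5.29
δΔx = √(70.9) = 8.42 cm

8.42 cm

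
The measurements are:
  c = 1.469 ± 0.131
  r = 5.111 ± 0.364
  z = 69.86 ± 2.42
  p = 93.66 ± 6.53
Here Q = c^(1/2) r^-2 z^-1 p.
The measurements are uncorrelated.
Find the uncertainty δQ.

0.0105

Since Q is a product/quotient, work with relative uncertainties:
  (½·δc/c)² = (0.5×0.0892)² = 0.00199;  (-2·δr/r)² = (-2×0.0712)² = 0.0203;  (-1·δz/z)² = (-1×0.0346)² = 0.00120;  (1·δp/p)² = (1×0.0697)² = 0.00486
δQ/Q = √(0.0283) = 0.168
Q = 0.06220, so δQ = 0.168 × 0.06220 = 0.0105.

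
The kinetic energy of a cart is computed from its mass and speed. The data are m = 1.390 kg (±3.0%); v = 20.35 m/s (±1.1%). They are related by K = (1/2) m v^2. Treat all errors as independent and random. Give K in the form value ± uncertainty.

Each factor contributes (exponent × relative error)² to (δK/K)²:
  (1·δm/m)² = (1×0.0300)² = 0.000900;  (2·δv/v)² = (2×0.0110)² = 0.000484
δK/K = √(0.00138) = 0.0372
K = 287.8 J, so δK = 0.0372 × 287.8 = 10.7 J.

287.8 ± 10.7 J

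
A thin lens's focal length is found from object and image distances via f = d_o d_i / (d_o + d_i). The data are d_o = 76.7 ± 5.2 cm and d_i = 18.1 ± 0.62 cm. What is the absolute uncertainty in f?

∂f/∂d_o = (d_i/(d_o+d_i))² = 0.0365;  ∂f/∂d_i = (d_o/(d_o+d_i))² = 0.655
δf = √((∂f/∂d_o · δd_o)² + (∂f/∂d_i · δd_i)²) = √(0.0359 + 0.165) = 0.448 cm

0.448 cm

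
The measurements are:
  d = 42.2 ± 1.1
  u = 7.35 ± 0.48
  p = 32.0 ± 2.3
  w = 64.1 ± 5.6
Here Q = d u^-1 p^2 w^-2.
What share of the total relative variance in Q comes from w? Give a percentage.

54.4%

(δQ/Q)² = (1·δd/d)² + (-1·δu/u)² + (2·δp/p)² + (-2·δw/w)²
  d term: (1×0.0261)² = 0.000679
  u term: (-1×0.0653)² = 0.00426
  p term: (2×0.0719)² = 0.0207
  w term: (-2×0.0874)² = 0.0305
Total = 0.0561. Share from w = 0.0305/0.0561 = 0.544.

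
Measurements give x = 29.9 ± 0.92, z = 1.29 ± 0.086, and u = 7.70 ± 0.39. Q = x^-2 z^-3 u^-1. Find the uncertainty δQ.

1.46e-05

For a monomial Q ∝ x^-2, z^-3, u^-1, fractional errors add in quadrature:
  (-2·δx/x)² = (-2×0.0308)² = 0.00379;  (-3·δz/z)² = (-3×0.0667)² = 0.0400;  (-1·δu/u)² = (-1×0.0506)² = 0.00257
δQ/Q = √(0.0464) = 0.215
Q = 6.77e-05, so δQ = 0.215 × 6.77e-05 = 1.46e-05.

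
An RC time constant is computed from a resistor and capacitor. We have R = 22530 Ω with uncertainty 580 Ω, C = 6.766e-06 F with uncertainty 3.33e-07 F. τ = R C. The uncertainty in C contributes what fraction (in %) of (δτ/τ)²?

(δτ/τ)² = (1·δR/R)² + (1·δC/C)²
  R term: (1×0.0257)² = 0.000663
  C term: (1×0.0492)² = 0.00242
Total = 0.00309. Share from C = 0.00242/0.00309 = 0.785.

78.5%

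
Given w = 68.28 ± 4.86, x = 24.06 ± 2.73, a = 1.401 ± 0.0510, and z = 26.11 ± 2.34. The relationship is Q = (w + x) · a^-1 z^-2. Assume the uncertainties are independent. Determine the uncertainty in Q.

Let u = w + x = 92.34. δu = √(δw² + δx²) = √(23.6 + 7.45) = 5.57, so δu/u = 0.0604.
Q is then a monomial in u, a, z:
δQ/Q = √((δu/u)² + (-1·δa/a)² + (-2·δz/z)²) = √(0.00364 + 0.00133 + 0.0321) = 0.193
Q = 0.09668, so δQ = 0.193 × 0.09668 = 0.0186.

0.0186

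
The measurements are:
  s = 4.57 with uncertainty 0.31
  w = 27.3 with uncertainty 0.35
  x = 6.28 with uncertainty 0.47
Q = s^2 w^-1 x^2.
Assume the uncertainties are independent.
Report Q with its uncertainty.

30.2 ± 6.11

For a monomial Q ∝ s^2, w^-1, x^2, fractional errors add in quadrature:
  (2·δs/s)² = (2×0.0678)² = 0.0184;  (-1·δw/w)² = (-1×0.0128)² = 0.000164;  (2·δx/x)² = (2×0.0748)² = 0.0224
δQ/Q = √(0.0410) = 0.202
Q = 30.2, so δQ = 0.202 × 30.2 = 6.11.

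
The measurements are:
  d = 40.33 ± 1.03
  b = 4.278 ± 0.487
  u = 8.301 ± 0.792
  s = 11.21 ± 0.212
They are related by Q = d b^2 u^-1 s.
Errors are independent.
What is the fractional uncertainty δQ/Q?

0.249

Each factor contributes (exponent × relative error)² to (δQ/Q)²:
  (1·δd/d)² = (1×0.0255)² = 0.000652;  (2·δb/b)² = (2×0.114)² = 0.0518;  (-1·δu/u)² = (-1×0.0954)² = 0.00910;  (1·δs/s)² = (1×0.0189)² = 0.000358
δQ/Q = √(0.0619) = 0.249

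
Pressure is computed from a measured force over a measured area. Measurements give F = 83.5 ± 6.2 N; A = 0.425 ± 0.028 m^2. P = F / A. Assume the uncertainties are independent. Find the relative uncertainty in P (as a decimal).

0.0993

For a monomial P ∝ F, A^-1, fractional errors add in quadrature:
  (1·δF/F)² = (1×0.0743)² = 0.00551;  (-1·δA/A)² = (-1×0.0659)² = 0.00434
δP/P = √(0.00985) = 0.0993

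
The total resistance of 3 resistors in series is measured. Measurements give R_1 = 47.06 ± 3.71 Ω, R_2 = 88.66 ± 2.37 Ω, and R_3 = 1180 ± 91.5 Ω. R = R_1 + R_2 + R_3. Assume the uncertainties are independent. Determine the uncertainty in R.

Each term contributes (cᵢ δxᵢ)² to (δR)²:
  (δR_1)² = 13.8;  (δR_2)² = 5.62;  (δR_3)² = 8370
δR = √(8390) = 91.6 Ω

91.6 Ω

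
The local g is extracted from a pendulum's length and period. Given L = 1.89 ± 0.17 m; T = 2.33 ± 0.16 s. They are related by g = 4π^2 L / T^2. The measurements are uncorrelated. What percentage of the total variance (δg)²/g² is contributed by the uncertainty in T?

70.0%

(δg/g)² = (1·δL/L)² + (-2·δT/T)²
  L term: (1×0.0899)² = 0.00809
  T term: (-2×0.0687)² = 0.0189
Total = 0.0270. Share from T = 0.0189/0.0270 = 0.700.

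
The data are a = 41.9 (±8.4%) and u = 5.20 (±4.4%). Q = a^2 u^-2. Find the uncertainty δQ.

12.3

Q is a product of powers, so relative uncertainties combine in quadrature:
  (2·δa/a)² = (2×0.0840)² = 0.0282;  (-2·δu/u)² = (-2×0.0440)² = 0.00774
δQ/Q = √(0.0360) = 0.190
Q = 64.9, so δQ = 0.190 × 64.9 = 12.3.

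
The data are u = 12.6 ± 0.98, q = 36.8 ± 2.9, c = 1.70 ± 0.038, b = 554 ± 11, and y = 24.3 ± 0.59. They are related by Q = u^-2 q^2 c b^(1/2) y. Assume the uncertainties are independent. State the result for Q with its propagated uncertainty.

8290 ± 1860

Each factor contributes (exponent × relative error)² to (δQ/Q)²:
  (-2·δu/u)² = (-2×0.0778)² = 0.0242;  (2·δq/q)² = (2×0.0788)² = 0.0248;  (1·δc/c)² = (1×0.0224)² = 0.000500;  (½·δb/b)² = (0.5×0.0199)² = 9.86e-05;  (1·δy/y)² = (1×0.0243)² = 0.000590
δQ/Q = √(0.0502) = 0.224
Q = 8290, so δQ = 0.224 × 8290 = 1860.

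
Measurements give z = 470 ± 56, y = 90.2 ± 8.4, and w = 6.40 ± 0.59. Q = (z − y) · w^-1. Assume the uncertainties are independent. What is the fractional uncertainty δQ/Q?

0.175

Let u = z − y = 380. δu = √(δz² + δy²) = √(3140 + 70.6) = 56.6, so δu/u = 0.149.
Q is then a monomial in u, w:
δQ/Q = √((δu/u)² + (-1·δw/w)²) = √(0.0222 + 0.00850) = 0.175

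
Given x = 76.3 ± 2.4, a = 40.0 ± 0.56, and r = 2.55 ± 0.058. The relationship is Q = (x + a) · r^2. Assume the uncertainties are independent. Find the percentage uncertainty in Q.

5.02%

Let u = x + a = 116. δu = √(δx² + δa²) = √(5.76 + 0.314) = 2.46, so δu/u = 0.0212.
Q is then a monomial in u, r:
δQ/Q = √((δu/u)² + (2·δr/r)²) = √(0.000449 + 0.00207) = 0.0502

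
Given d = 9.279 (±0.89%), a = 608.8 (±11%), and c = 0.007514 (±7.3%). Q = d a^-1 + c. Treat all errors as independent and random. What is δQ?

Let p = d·a^-1 = 0.01524. δp/p = √((1·δd/d)² + (-1·δa/a)²) = √(7.92e-05 + 0.0121) = 0.110, so δp = 0.00168.
Q = p + c: δQ = √(δp² + δc²) = √(2.83e-06 + 3.01e-07) = 0.00177

0.00177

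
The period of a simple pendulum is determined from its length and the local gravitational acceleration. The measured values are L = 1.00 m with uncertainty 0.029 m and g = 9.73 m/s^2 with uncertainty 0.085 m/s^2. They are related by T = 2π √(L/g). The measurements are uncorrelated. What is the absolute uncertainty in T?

For a monomial T ∝ L^(1/2), g^(-1/2), fractional errors add in quadrature:
  (½·δL/L)² = (0.5×0.0290)² = 0.000210;  (−½·δg/g)² = (-0.5×0.00874)² = 1.91e-05
δT/T = √(0.000229) = 0.0151
T = 2.01 s, so δT = 0.0151 × 2.01 = 0.0305 s.

0.0305 s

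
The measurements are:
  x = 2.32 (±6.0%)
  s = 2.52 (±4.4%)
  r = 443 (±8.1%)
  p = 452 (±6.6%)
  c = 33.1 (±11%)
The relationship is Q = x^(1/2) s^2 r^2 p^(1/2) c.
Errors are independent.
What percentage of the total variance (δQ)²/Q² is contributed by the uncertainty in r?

54.6%

(δQ/Q)² = (½·δx/x)² + (2·δs/s)² + (2·δr/r)² + (½·δp/p)² + (1·δc/c)²
  x term: (0.5×0.0600)² = 0.000900
  s term: (2×0.0440)² = 0.00774
  r term: (2×0.0810)² = 0.0262
  p term: (0.5×0.0660)² = 0.00109
  c term: (1×0.110)² = 0.0121
Total = 0.0481. Share from r = 0.0262/0.0481 = 0.546.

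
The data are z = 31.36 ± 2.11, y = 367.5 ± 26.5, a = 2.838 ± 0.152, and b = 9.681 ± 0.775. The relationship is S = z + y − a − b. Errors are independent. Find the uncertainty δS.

26.6

Sums and differences: (δS)² = Σ (cᵢ δxᵢ)².
  (δz)² = 4.45;  (δy)² = 702;  (δa)² = 0.0231;  (δb)² = 0.601
δS = √(707) = 26.6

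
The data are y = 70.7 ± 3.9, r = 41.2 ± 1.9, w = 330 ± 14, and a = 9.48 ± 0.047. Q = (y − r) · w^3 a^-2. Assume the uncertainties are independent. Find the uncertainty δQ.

2.3e+06

Let u = y − r = 29.5. δu = √(δy² + δr²) = √(15.2 + 3.61) = 4.34, so δu/u = 0.147.
Q is then a monomial in u, w, a:
δQ/Q = √((δu/u)² + (3·δw/w)² + (-2·δa/a)²) = √(0.0216 + 0.0162 + 9.83e-05) = 0.195
Q = 1.18e+07, so δQ = 0.195 × 1.18e+07 = 2.3e+06.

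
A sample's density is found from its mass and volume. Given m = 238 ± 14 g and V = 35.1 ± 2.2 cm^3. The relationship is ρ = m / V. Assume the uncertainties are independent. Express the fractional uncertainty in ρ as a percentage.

8.60%

Products/powers → add relative errors in quadrature, weighted by exponent:
  (1·δm/m)² = (1×0.0588)² = 0.00346;  (-1·δV/V)² = (-1×0.0627)² = 0.00393
δρ/ρ = √(0.00739) = 0.0860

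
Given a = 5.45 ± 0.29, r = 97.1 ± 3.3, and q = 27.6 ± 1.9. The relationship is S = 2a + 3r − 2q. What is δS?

10.6

Each term contributes (cᵢ δxᵢ)² to (δS)²:
  (2·δa)² = 0.336;  (3·δr)² = 98.0;  (2·δq)² = 14.4
δS = √(113) = 10.6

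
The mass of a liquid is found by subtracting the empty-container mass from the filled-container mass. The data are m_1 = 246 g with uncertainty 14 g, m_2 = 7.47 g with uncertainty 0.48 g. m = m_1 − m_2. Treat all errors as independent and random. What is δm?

14.0 g

Absolute uncertainties add in quadrature for a linear combination:
  (δm_1)² = 196;  (δm_2)² = 0.230
δm = √(196) = 14.0 g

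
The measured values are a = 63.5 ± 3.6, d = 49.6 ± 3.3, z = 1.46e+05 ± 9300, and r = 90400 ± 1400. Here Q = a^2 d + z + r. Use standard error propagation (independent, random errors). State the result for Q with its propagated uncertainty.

(4.36 ± 0.279) × 10^5

Let p = a^2·d = 2e+05. δp/p = √((2·δa/a)² + (1·δd/d)²) = √(0.0129 + 0.00443) = 0.131, so δp = 26300.
Q = p + z + r: δQ = √(δp² + δz² + δr²) = √(6.91e+08 + 8.65e+07 + 1.96e+06) = 27900
Q = 4.36e+05.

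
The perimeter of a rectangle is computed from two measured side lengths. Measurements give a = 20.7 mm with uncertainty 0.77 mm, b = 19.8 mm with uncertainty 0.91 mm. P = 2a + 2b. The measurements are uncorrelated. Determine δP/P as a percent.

P is a linear combination, so absolute uncertainties add in quadrature:
  (2·δa)² = 2.37;  (2·δb)² = 3.31
δP = √(5.68) = 2.38 mm
P = 81.0 mm, so δP/P = 2.38/81.0 = 0.0294.

2.94%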